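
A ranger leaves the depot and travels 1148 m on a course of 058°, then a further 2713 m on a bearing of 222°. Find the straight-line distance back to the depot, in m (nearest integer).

1640 m

Leg 1 (058°, 1148 m): east 1148 sin 58° = 973.56, north 1148 cos 58° = 608.35
Leg 2 (222°, 2713 m): east 2713 sin 222° = -1815.35, north 2713 cos 222° = -2016.15
Net: -841.79 east, -1407.80 north. Distance = √((-841.79)² + (-1407.80)²) = 1640.283 m.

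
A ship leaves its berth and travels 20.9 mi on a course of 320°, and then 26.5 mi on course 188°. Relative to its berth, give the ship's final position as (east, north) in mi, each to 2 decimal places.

(-17.12, -10.23)

Leg 1 (320°, 20.9 mi): east 20.9 sin 320° = -13.43, north 20.9 cos 320° = 16.01
Leg 2 (188°, 26.5 mi): east 26.5 sin 188° = -3.69, north 26.5 cos 188° = -26.24
Summing: -17.12 mi east, -10.23 mi north → (-17.12, -10.23).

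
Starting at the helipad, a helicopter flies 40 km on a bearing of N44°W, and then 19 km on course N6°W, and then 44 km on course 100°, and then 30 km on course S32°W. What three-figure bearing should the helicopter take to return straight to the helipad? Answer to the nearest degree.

Leg 1 (N44°W, 40 km): east 40 sin 316° = -27.79, north 40 cos 316° = 28.77
Leg 2 (N6°W, 19 km): east 19 sin 354° = -1.99, north 19 cos 354° = 18.90
Leg 3 (100°, 44 km): east 44 sin 100° = 43.33, north 44 cos 100° = -7.64
Leg 4 (S32°W, 30 km): east 30 sin 212° = -15.90, north 30 cos 212° = -25.44
Net displacement: -2.34 east, 14.59 north. Direction back to start is (2.34, -14.59): bearing = atan2(2.34, -14.59) mod 360° = 170.89° ≈ 171°.

171°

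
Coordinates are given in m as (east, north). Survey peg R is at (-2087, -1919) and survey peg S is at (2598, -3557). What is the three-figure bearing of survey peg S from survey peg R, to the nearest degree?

Δeast = 2598 − -2087 = 4685.00; Δnorth = -3557 − -1919 = -1638.00.
Bearing = atan2(Δeast, Δnorth) mod 360° = 109.27° ≈ 109°.

109°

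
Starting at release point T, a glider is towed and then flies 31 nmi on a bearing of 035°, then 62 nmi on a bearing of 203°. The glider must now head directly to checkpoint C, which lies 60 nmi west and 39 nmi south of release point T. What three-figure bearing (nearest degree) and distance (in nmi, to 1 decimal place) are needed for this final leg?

Leg 1 (035°, 31 nmi): east 31 sin 35° = 17.78, north 31 cos 35° = 25.39
Leg 2 (203°, 62 nmi): east 62 sin 203° = -24.23, north 62 cos 203° = -57.07
Current position: (-6.44, -31.68). Target: (-60, -39). Remaining: Δeast = -53.56, Δnorth = -7.32.
Bearing = atan2(-53.56, -7.32) mod 360° = 262.21°; distance = √((-53.56)² + (-7.32)²) = 54.054 nmi.

262°, 54.1 nmi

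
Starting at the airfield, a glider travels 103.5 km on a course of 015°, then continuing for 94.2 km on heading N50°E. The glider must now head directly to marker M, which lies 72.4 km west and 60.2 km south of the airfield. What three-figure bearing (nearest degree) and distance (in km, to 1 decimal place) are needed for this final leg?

218°, 279.4 km

Leg 1 (015°, 103.5 km): east 103.5 sin 15° = 26.79, north 103.5 cos 15° = 99.97
Leg 2 (N50°E, 94.2 km): east 94.2 sin 50° = 72.16, north 94.2 cos 50° = 60.55
Current position: (98.95, 160.52). Target: (-72.4, -60.2). Remaining: Δeast = -171.35, Δnorth = -220.72.
Bearing = atan2(-171.35, -220.72) mod 360° = 217.82°; distance = √((-171.35)² + (-220.72)²) = 279.427 km.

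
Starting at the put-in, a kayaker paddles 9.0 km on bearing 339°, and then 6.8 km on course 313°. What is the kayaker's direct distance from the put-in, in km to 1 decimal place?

Leg 1 (339°, 9.0 km): east 9.0 sin 339° = -3.23, north 9.0 cos 339° = 8.40
Leg 2 (313°, 6.8 km): east 6.8 sin 313° = -4.97, north 6.8 cos 313° = 4.64
Net: -8.20 east, 13.04 north. Distance = √((-8.20)² + (13.04)²) = 15.403 km.

15.4 km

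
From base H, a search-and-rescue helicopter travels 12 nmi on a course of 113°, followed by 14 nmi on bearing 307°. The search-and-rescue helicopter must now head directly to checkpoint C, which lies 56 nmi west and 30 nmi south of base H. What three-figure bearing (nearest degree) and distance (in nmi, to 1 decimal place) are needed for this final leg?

Leg 1 (113°, 12 nmi): east 12 sin 113° = 11.05, north 12 cos 113° = -4.69
Leg 2 (307°, 14 nmi): east 14 sin 307° = -11.18, north 14 cos 307° = 8.43
Current position: (-0.13, 3.74). Target: (-56, -30). Remaining: Δeast = -55.87, Δnorth = -33.74.
Bearing = atan2(-55.87, -33.74) mod 360° = 238.87°; distance = √((-55.87)² + (-33.74)²) = 65.262 nmi.

239°, 65.3 nmi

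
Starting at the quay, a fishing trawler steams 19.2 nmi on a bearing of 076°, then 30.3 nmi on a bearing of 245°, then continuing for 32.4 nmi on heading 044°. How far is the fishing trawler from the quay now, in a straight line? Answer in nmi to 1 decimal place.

20.4 nmi

Leg 1 (076°, 19.2 nmi): east 19.2 sin 76° = 18.63, north 19.2 cos 76° = 4.64
Leg 2 (245°, 30.3 nmi): east 30.3 sin 245° = -27.46, north 30.3 cos 245° = -12.81
Leg 3 (044°, 32.4 nmi): east 32.4 sin 44° = 22.51, north 32.4 cos 44° = 23.31
Net: 13.68 east, 15.15 north. Distance = √((13.68)² + (15.15)²) = 20.407 nmi.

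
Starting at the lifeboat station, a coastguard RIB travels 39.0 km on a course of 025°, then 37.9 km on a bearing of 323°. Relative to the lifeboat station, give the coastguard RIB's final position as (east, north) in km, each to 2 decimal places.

Leg 1 (025°, 39.0 km): east 39.0 sin 25° = 16.48, north 39.0 cos 25° = 35.35
Leg 2 (323°, 37.9 km): east 37.9 sin 323° = -22.81, north 37.9 cos 323° = 30.27
Summing: -6.33 km east, 65.61 km north → (-6.33, 65.61).

(-6.33, 65.61)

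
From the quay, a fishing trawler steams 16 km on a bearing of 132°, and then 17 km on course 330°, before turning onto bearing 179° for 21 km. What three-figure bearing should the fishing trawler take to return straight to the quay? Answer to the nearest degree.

Leg 1 (132°, 16 km): east 16 sin 132° = 11.89, north 16 cos 132° = -10.71
Leg 2 (330°, 17 km): east 17 sin 330° = -8.50, north 17 cos 330° = 14.72
Leg 3 (179°, 21 km): east 21 sin 179° = 0.37, north 21 cos 179° = -21.00
Net displacement: 3.76 east, -16.98 north. Direction back to start is (-3.76, 16.98): bearing = atan2(-3.76, 16.98) mod 360° = 347.52° ≈ 348°.

348°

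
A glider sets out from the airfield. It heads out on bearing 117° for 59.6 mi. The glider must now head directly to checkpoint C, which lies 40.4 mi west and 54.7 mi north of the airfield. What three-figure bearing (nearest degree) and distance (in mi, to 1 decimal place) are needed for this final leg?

311°, 124.2 mi

Leg 1 (117°, 59.6 mi): east 59.6 sin 117° = 53.10, north 59.6 cos 117° = -27.06
Current position: (53.10, -27.06). Target: (-40.4, 54.7). Remaining: Δeast = -93.50, Δnorth = 81.76.
Bearing = atan2(-93.50, 81.76) mod 360° = 311.17°; distance = √((-93.50)² + (81.76)²) = 124.207 mi.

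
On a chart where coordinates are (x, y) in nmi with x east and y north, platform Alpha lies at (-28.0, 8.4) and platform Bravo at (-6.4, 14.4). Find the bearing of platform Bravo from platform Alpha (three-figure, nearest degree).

Δeast = -6.4 − -28.0 = 21.60; Δnorth = 14.4 − 8.4 = 6.00.
Bearing = atan2(Δeast, Δnorth) mod 360° = 74.48° ≈ 074°.

074°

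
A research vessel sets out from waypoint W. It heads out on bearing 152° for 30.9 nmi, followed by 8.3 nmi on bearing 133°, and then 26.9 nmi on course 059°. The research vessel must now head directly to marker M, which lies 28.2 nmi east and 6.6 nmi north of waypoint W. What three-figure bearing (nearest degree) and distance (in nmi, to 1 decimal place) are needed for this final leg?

329°, 30.0 nmi

Leg 1 (152°, 30.9 nmi): east 30.9 sin 152° = 14.51, north 30.9 cos 152° = -27.28
Leg 2 (133°, 8.3 nmi): east 8.3 sin 133° = 6.07, north 8.3 cos 133° = -5.66
Leg 3 (059°, 26.9 nmi): east 26.9 sin 59° = 23.06, north 26.9 cos 59° = 13.85
Current position: (43.63, -19.09). Target: (28.2, 6.6). Remaining: Δeast = -15.43, Δnorth = 25.69.
Bearing = atan2(-15.43, 25.69) mod 360° = 329.00°; distance = √((-15.43)² + (25.69)²) = 29.969 nmi.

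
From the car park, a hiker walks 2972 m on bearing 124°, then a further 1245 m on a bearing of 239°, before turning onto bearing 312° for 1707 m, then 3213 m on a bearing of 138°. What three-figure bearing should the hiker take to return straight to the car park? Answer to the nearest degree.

327°

Leg 1 (124°, 2972 m): east 2972 sin 124° = 2463.90, north 2972 cos 124° = -1661.92
Leg 2 (239°, 1245 m): east 1245 sin 239° = -1067.17, north 1245 cos 239° = -641.22
Leg 3 (312°, 1707 m): east 1707 sin 312° = -1268.55, north 1707 cos 312° = 1142.21
Leg 4 (138°, 3213 m): east 3213 sin 138° = 2149.92, north 3213 cos 138° = -2387.72
Net displacement: 2278.09 east, -3548.66 north. Direction back to start is (-2278.09, 3548.66): bearing = atan2(-2278.09, 3548.66) mod 360° = 327.30° ≈ 327°.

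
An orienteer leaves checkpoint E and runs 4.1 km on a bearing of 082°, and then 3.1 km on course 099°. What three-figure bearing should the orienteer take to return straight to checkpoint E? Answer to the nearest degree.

269°

Leg 1 (082°, 4.1 km): east 4.1 sin 82° = 4.06, north 4.1 cos 82° = 0.57
Leg 2 (099°, 3.1 km): east 3.1 sin 99° = 3.06, north 3.1 cos 99° = -0.48
Net displacement: 7.12 east, 0.09 north. Direction back to start is (-7.12, -0.09): bearing = atan2(-7.12, -0.09) mod 360° = 269.31° ≈ 269°.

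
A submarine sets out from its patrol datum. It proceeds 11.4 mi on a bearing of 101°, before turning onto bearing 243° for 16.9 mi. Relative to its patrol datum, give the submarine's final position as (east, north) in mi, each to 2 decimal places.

Leg 1 (101°, 11.4 mi): east 11.4 sin 101° = 11.19, north 11.4 cos 101° = -2.18
Leg 2 (243°, 16.9 mi): east 16.9 sin 243° = -15.06, north 16.9 cos 243° = -7.67
Summing: -3.87 mi east, -9.85 mi north → (-3.87, -9.85).

(-3.87, -9.85)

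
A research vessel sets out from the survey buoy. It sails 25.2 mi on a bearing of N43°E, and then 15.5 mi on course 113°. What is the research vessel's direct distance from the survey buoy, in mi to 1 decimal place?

Leg 1 (N43°E, 25.2 mi): east 25.2 sin 43° = 17.19, north 25.2 cos 43° = 18.43
Leg 2 (113°, 15.5 mi): east 15.5 sin 113° = 14.27, north 15.5 cos 113° = -6.06
Net: 31.45 east, 12.37 north. Distance = √((31.45)² + (12.37)²) = 33.801 mi.

33.8 mi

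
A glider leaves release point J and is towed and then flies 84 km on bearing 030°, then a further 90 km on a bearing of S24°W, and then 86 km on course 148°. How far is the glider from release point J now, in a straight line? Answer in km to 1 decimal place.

Leg 1 (030°, 84 km): east 84 sin 30° = 42.00, north 84 cos 30° = 72.75
Leg 2 (S24°W, 90 km): east 90 sin 204° = -36.61, north 90 cos 204° = -82.22
Leg 3 (148°, 86 km): east 86 sin 148° = 45.57, north 86 cos 148° = -72.93
Net: 50.97 east, -82.41 north. Distance = √((50.97)² + (-82.41)²) = 96.893 km.

96.9 km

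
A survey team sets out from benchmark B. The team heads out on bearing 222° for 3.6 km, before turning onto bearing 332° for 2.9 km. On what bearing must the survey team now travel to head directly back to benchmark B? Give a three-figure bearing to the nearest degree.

Leg 1 (222°, 3.6 km): east 3.6 sin 222° = -2.41, north 3.6 cos 222° = -2.68
Leg 2 (332°, 2.9 km): east 2.9 sin 332° = -1.36, north 2.9 cos 332° = 2.56
Net displacement: -3.77 east, -0.11 north. Direction back to start is (3.77, 0.11): bearing = atan2(3.77, 0.11) mod 360° = 88.26° ≈ 088°.

088°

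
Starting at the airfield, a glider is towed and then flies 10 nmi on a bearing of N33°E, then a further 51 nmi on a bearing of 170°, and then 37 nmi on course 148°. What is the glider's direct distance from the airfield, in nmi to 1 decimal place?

Leg 1 (N33°E, 10 nmi): east 10 sin 33° = 5.45, north 10 cos 33° = 8.39
Leg 2 (170°, 51 nmi): east 51 sin 170° = 8.86, north 51 cos 170° = -50.23
Leg 3 (148°, 37 nmi): east 37 sin 148° = 19.61, north 37 cos 148° = -31.38
Net: 33.91 east, -73.22 north. Distance = √((33.91)² + (-73.22)²) = 80.688 nmi.

80.7 nmi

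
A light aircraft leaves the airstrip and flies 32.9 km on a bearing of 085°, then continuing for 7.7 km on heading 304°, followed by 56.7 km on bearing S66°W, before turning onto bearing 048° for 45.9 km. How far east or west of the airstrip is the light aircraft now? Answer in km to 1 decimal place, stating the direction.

8.7 km east

Leg 1 (085°, 32.9 km): east 32.9 sin 85° = 32.77, north 32.9 cos 85° = 2.87
Leg 2 (304°, 7.7 km): east 7.7 sin 304° = -6.38, north 7.7 cos 304° = 4.31
Leg 3 (S66°W, 56.7 km): east 56.7 sin 246° = -51.80, north 56.7 cos 246° = -23.06
Leg 4 (048°, 45.9 km): east 45.9 sin 48° = 34.11, north 45.9 cos 48° = 30.71
Net east component: 8.70 km.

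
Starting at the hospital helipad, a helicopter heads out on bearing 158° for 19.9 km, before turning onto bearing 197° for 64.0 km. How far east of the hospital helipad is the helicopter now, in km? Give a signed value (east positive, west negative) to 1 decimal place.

-11.3 km

Leg 1 (158°, 19.9 km): east 19.9 sin 158° = 7.45, north 19.9 cos 158° = -18.45
Leg 2 (197°, 64.0 km): east 64.0 sin 197° = -18.71, north 64.0 cos 197° = -61.20
Net east component: -11.26 km.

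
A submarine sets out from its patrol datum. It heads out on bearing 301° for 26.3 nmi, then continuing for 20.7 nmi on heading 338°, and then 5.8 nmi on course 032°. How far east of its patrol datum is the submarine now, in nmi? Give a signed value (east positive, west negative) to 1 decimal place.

-27.2 nmi

Leg 1 (301°, 26.3 nmi): east 26.3 sin 301° = -22.54, north 26.3 cos 301° = 13.55
Leg 2 (338°, 20.7 nmi): east 20.7 sin 338° = -7.75, north 20.7 cos 338° = 19.19
Leg 3 (032°, 5.8 nmi): east 5.8 sin 32° = 3.07, north 5.8 cos 32° = 4.92
Net east component: -27.22 nmi.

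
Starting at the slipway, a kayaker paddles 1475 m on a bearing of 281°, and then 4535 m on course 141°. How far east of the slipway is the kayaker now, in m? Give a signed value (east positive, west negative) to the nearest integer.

Leg 1 (281°, 1475 m): east 1475 sin 281° = -1447.90, north 1475 cos 281° = 281.44
Leg 2 (141°, 4535 m): east 4535 sin 141° = 2853.97, north 4535 cos 141° = -3524.36
Net east component: 1406.07 m.

1406 m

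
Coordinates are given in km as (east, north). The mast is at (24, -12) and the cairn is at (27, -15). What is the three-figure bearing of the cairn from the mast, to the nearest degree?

135°

Δeast = 27 − 24 = 3.00; Δnorth = -15 − -12 = -3.00.
Bearing = atan2(Δeast, Δnorth) mod 360° = 135.00° ≈ 135°.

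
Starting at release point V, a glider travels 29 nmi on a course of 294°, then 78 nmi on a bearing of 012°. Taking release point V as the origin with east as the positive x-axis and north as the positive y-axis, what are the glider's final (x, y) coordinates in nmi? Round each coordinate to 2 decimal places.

(-10.28, 88.09)

Leg 1 (294°, 29 nmi): east 29 sin 294° = -26.49, north 29 cos 294° = 11.80
Leg 2 (012°, 78 nmi): east 78 sin 12° = 16.22, north 78 cos 12° = 76.30
Summing: -10.28 nmi east, 88.09 nmi north → (-10.28, 88.09).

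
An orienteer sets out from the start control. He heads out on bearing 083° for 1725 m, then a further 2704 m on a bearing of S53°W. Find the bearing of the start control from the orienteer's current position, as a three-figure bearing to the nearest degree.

018°

Leg 1 (083°, 1725 m): east 1725 sin 83° = 1712.14, north 1725 cos 83° = 210.22
Leg 2 (S53°W, 2704 m): east 2704 sin 233° = -2159.51, north 2704 cos 233° = -1627.31
Net displacement: -447.37 east, -1417.08 north. Direction back to start is (447.37, 1417.08): bearing = atan2(447.37, 1417.08) mod 360° = 17.52° ≈ 018°.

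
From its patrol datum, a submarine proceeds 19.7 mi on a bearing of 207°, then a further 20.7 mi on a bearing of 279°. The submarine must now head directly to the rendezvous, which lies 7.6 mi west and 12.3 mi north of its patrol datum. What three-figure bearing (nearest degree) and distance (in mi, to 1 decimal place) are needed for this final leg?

039°, 34.4 mi

Leg 1 (207°, 19.7 mi): east 19.7 sin 207° = -8.94, north 19.7 cos 207° = -17.55
Leg 2 (279°, 20.7 mi): east 20.7 sin 279° = -20.45, north 20.7 cos 279° = 3.24
Current position: (-29.39, -14.31). Target: (-7.6, 12.3). Remaining: Δeast = 21.79, Δnorth = 26.61.
Bearing = atan2(21.79, 26.61) mod 360° = 39.31°; distance = √((21.79)² + (26.61)²) = 34.396 mi.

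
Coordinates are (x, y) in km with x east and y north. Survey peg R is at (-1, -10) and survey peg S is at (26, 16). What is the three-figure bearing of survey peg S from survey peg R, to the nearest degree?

Δeast = 26 − -1 = 27.00; Δnorth = 16 − -10 = 26.00.
Bearing = atan2(Δeast, Δnorth) mod 360° = 46.08° ≈ 046°.

046°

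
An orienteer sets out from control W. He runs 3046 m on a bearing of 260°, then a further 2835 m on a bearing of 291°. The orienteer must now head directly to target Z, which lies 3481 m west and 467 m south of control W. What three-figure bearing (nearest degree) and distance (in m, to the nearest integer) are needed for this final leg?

114°, 2366 m

Leg 1 (260°, 3046 m): east 3046 sin 260° = -2999.72, north 3046 cos 260° = -528.93
Leg 2 (291°, 2835 m): east 2835 sin 291° = -2646.70, north 2835 cos 291° = 1015.97
Current position: (-5646.42, 487.04). Target: (-3481, -467). Remaining: Δeast = 2165.42, Δnorth = -954.04.
Bearing = atan2(2165.42, -954.04) mod 360° = 113.78°; distance = √((2165.42)² + (-954.04)²) = 2366.275 m.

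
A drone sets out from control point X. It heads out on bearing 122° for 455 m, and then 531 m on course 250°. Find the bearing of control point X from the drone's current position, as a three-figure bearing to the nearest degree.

015°

Leg 1 (122°, 455 m): east 455 sin 122° = 385.86, north 455 cos 122° = -241.11
Leg 2 (250°, 531 m): east 531 sin 250° = -498.98, north 531 cos 250° = -181.61
Net displacement: -113.11 east, -422.73 north. Direction back to start is (113.11, 422.73): bearing = atan2(113.11, 422.73) mod 360° = 14.98° ≈ 015°.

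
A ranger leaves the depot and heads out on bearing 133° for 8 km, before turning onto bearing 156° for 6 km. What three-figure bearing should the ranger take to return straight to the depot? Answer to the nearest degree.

Leg 1 (133°, 8 km): east 8 sin 133° = 5.85, north 8 cos 133° = -5.46
Leg 2 (156°, 6 km): east 6 sin 156° = 2.44, north 6 cos 156° = -5.48
Net displacement: 8.29 east, -10.94 north. Direction back to start is (-8.29, 10.94): bearing = atan2(-8.29, 10.94) mod 360° = 322.84° ≈ 323°.

323°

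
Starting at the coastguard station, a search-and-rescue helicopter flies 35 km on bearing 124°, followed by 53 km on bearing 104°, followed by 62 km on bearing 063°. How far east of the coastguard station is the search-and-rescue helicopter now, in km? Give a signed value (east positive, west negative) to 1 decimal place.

Leg 1 (124°, 35 km): east 35 sin 124° = 29.02, north 35 cos 124° = -19.57
Leg 2 (104°, 53 km): east 53 sin 104° = 51.43, north 53 cos 104° = -12.82
Leg 3 (063°, 62 km): east 62 sin 63° = 55.24, north 62 cos 63° = 28.15
Net east component: 135.68 km.

135.7 km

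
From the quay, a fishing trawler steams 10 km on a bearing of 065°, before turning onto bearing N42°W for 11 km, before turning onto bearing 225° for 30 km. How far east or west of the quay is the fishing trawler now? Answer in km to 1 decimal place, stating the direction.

19.5 km west

Leg 1 (065°, 10 km): east 10 sin 65° = 9.06, north 10 cos 65° = 4.23
Leg 2 (N42°W, 11 km): east 11 sin 318° = -7.36, north 11 cos 318° = 8.17
Leg 3 (225°, 30 km): east 30 sin 225° = -21.21, north 30 cos 225° = -21.21
Net east component: -19.51 km.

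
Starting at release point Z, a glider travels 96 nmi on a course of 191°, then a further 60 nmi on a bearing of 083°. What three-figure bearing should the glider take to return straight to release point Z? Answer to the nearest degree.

335°

Leg 1 (191°, 96 nmi): east 96 sin 191° = -18.32, north 96 cos 191° = -94.24
Leg 2 (083°, 60 nmi): east 60 sin 83° = 59.55, north 60 cos 83° = 7.31
Net displacement: 41.24 east, -86.92 north. Direction back to start is (-41.24, 86.92): bearing = atan2(-41.24, 86.92) mod 360° = 334.62° ≈ 335°.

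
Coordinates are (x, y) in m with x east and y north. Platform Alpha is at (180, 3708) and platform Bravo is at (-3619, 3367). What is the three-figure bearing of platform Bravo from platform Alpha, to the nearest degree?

265°

Δeast = -3619 − 180 = -3799.00; Δnorth = 3367 − 3708 = -341.00.
Bearing = atan2(Δeast, Δnorth) mod 360° = 264.87° ≈ 265°.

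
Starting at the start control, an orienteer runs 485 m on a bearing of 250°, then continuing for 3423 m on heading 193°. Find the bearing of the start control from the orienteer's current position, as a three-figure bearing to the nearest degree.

019°

Leg 1 (250°, 485 m): east 485 sin 250° = -455.75, north 485 cos 250° = -165.88
Leg 2 (193°, 3423 m): east 3423 sin 193° = -770.01, north 3423 cos 193° = -3335.27
Net displacement: -1225.76 east, -3501.15 north. Direction back to start is (1225.76, 3501.15): bearing = atan2(1225.76, 3501.15) mod 360° = 19.30° ≈ 019°.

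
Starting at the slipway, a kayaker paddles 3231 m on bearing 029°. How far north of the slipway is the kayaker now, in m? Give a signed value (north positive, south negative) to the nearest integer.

2826 m

Leg 1 (029°, 3231 m): east 3231 sin 29° = 1566.42, north 3231 cos 29° = 2825.90
Net north component: 2825.90 m.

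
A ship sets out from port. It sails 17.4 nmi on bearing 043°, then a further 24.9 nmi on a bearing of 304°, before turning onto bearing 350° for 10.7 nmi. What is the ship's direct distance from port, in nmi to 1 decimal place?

Leg 1 (043°, 17.4 nmi): east 17.4 sin 43° = 11.87, north 17.4 cos 43° = 12.73
Leg 2 (304°, 24.9 nmi): east 24.9 sin 304° = -20.64, north 24.9 cos 304° = 13.92
Leg 3 (350°, 10.7 nmi): east 10.7 sin 350° = -1.86, north 10.7 cos 350° = 10.54
Net: -10.63 east, 37.19 north. Distance = √((-10.63)² + (37.19)²) = 38.678 nmi.

38.7 nmi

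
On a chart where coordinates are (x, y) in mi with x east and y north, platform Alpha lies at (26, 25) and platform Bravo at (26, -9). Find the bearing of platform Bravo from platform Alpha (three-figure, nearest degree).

Δeast = 26 − 26 = 0.00; Δnorth = -9 − 25 = -34.00.
Bearing = atan2(Δeast, Δnorth) mod 360° = 180.00° ≈ 180°.

180°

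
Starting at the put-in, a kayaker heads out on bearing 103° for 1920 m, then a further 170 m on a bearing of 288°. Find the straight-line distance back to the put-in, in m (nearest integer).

Leg 1 (103°, 1920 m): east 1920 sin 103° = 1870.79, north 1920 cos 103° = -431.91
Leg 2 (288°, 170 m): east 170 sin 288° = -161.68, north 170 cos 288° = 52.53
Net: 1709.11 east, -379.37 north. Distance = √((1709.11)² + (-379.37)²) = 1750.710 m.

1751 m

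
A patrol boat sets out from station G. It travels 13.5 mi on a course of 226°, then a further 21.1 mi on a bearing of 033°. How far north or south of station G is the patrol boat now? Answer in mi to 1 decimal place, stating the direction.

8.3 mi north

Leg 1 (226°, 13.5 mi): east 13.5 sin 226° = -9.71, north 13.5 cos 226° = -9.38
Leg 2 (033°, 21.1 mi): east 21.1 sin 33° = 11.49, north 21.1 cos 33° = 17.70
Net north component: 8.32 mi.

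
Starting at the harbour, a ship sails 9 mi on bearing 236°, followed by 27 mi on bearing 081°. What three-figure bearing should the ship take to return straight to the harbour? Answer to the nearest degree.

Leg 1 (236°, 9 mi): east 9 sin 236° = -7.46, north 9 cos 236° = -5.03
Leg 2 (081°, 27 mi): east 27 sin 81° = 26.67, north 27 cos 81° = 4.22
Net displacement: 19.21 east, -0.81 north. Direction back to start is (-19.21, 0.81): bearing = atan2(-19.21, 0.81) mod 360° = 272.41° ≈ 272°.

272°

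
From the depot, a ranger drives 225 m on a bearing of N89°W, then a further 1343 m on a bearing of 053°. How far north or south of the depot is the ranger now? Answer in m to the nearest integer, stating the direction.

812 m north

Leg 1 (N89°W, 225 m): east 225 sin 271° = -224.97, north 225 cos 271° = 3.93
Leg 2 (053°, 1343 m): east 1343 sin 53° = 1072.57, north 1343 cos 53° = 808.24
Net north component: 812.16 m.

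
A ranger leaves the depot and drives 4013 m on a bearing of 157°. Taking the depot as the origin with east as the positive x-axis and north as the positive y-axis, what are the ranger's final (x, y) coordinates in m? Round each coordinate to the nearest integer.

Leg 1 (157°, 4013 m): east 4013 sin 157° = 1568.00, north 4013 cos 157° = -3693.99
Summing: 1568.00 m east, -3693.99 m north → (1568, -3694).

(1568, -3694)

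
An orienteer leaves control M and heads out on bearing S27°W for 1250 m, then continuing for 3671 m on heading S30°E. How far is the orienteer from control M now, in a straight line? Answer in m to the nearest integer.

Leg 1 (S27°W, 1250 m): east 1250 sin 207° = -567.49, north 1250 cos 207° = -1113.76
Leg 2 (S30°E, 3671 m): east 3671 sin 150° = 1835.50, north 3671 cos 150° = -3179.18
Net: 1268.01 east, -4292.94 north. Distance = √((1268.01)² + (-4292.94)²) = 4476.289 m.

4476 m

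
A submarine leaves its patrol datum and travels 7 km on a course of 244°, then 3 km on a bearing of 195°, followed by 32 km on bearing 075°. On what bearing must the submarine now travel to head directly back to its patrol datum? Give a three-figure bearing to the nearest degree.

Leg 1 (244°, 7 km): east 7 sin 244° = -6.29, north 7 cos 244° = -3.07
Leg 2 (195°, 3 km): east 3 sin 195° = -0.78, north 3 cos 195° = -2.90
Leg 3 (075°, 32 km): east 32 sin 75° = 30.91, north 32 cos 75° = 8.28
Net displacement: 23.84 east, 2.32 north. Direction back to start is (-23.84, -2.32): bearing = atan2(-23.84, -2.32) mod 360° = 264.45° ≈ 264°.

264°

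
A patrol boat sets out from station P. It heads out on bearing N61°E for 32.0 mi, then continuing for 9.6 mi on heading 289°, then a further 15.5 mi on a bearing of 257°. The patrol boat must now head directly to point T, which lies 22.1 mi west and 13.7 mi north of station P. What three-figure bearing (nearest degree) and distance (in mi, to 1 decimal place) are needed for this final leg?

Leg 1 (N61°E, 32.0 mi): east 32.0 sin 61° = 27.99, north 32.0 cos 61° = 15.51
Leg 2 (289°, 9.6 mi): east 9.6 sin 289° = -9.08, north 9.6 cos 289° = 3.13
Leg 3 (257°, 15.5 mi): east 15.5 sin 257° = -15.10, north 15.5 cos 257° = -3.49
Current position: (3.81, 15.15). Target: (-22.1, 13.7). Remaining: Δeast = -25.91, Δnorth = -1.45.
Bearing = atan2(-25.91, -1.45) mod 360° = 266.79°; distance = √((-25.91)² + (-1.45)²) = 25.949 mi.

267°, 25.9 mi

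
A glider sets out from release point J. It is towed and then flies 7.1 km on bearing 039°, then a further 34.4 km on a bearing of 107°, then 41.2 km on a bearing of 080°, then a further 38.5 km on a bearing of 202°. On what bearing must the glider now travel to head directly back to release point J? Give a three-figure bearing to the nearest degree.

Leg 1 (039°, 7.1 km): east 7.1 sin 39° = 4.47, north 7.1 cos 39° = 5.52
Leg 2 (107°, 34.4 km): east 34.4 sin 107° = 32.90, north 34.4 cos 107° = -10.06
Leg 3 (080°, 41.2 km): east 41.2 sin 80° = 40.57, north 41.2 cos 80° = 7.15
Leg 4 (202°, 38.5 km): east 38.5 sin 202° = -14.42, north 38.5 cos 202° = -35.70
Net displacement: 63.52 east, -33.08 north. Direction back to start is (-63.52, 33.08): bearing = atan2(-63.52, 33.08) mod 360° = 297.51° ≈ 298°.

298°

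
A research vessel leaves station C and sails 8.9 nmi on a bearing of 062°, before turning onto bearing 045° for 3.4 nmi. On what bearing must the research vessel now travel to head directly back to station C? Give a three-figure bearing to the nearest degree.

237°

Leg 1 (062°, 8.9 nmi): east 8.9 sin 62° = 7.86, north 8.9 cos 62° = 4.18
Leg 2 (045°, 3.4 nmi): east 3.4 sin 45° = 2.40, north 3.4 cos 45° = 2.40
Net displacement: 10.26 east, 6.58 north. Direction back to start is (-10.26, -6.58): bearing = atan2(-10.26, -6.58) mod 360° = 237.32° ≈ 237°.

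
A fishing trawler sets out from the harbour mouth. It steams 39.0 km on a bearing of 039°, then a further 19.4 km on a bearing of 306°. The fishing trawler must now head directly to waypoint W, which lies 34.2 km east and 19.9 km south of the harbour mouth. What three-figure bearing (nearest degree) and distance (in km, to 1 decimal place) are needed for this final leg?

158°, 66.6 km

Leg 1 (039°, 39.0 km): east 39.0 sin 39° = 24.54, north 39.0 cos 39° = 30.31
Leg 2 (306°, 19.4 km): east 19.4 sin 306° = -15.69, north 19.4 cos 306° = 11.40
Current position: (8.85, 41.71). Target: (34.2, -19.9). Remaining: Δeast = 25.35, Δnorth = -61.61.
Bearing = atan2(25.35, -61.61) mod 360° = 157.63°; distance = √((25.35)² + (-61.61)²) = 66.624 km.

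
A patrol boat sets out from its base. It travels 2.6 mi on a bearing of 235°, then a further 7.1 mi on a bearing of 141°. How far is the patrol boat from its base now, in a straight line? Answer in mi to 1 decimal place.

7.4 mi

Leg 1 (235°, 2.6 mi): east 2.6 sin 235° = -2.13, north 2.6 cos 235° = -1.49
Leg 2 (141°, 7.1 mi): east 7.1 sin 141° = 4.47, north 7.1 cos 141° = -5.52
Net: 2.34 east, -7.01 north. Distance = √((2.34)² + (-7.01)²) = 7.389 mi.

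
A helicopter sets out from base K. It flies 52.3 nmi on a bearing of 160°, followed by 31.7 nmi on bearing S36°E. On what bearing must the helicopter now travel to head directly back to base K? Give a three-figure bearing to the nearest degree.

334°

Leg 1 (160°, 52.3 nmi): east 52.3 sin 160° = 17.89, north 52.3 cos 160° = -49.15
Leg 2 (S36°E, 31.7 nmi): east 31.7 sin 144° = 18.63, north 31.7 cos 144° = -25.65
Net displacement: 36.52 east, -74.79 north. Direction back to start is (-36.52, 74.79): bearing = atan2(-36.52, 74.79) mod 360° = 333.97° ≈ 334°.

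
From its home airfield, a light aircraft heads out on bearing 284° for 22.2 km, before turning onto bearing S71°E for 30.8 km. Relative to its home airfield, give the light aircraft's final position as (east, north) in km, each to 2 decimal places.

Leg 1 (284°, 22.2 km): east 22.2 sin 284° = -21.54, north 22.2 cos 284° = 5.37
Leg 2 (S71°E, 30.8 km): east 30.8 sin 109° = 29.12, north 30.8 cos 109° = -10.03
Summing: 7.58 km east, -4.66 km north → (7.58, -4.66).

(7.58, -4.66)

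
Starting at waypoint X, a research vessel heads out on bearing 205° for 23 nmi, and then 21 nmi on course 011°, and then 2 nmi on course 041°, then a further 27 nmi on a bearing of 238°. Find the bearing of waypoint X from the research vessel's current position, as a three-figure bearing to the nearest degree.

064°

Leg 1 (205°, 23 nmi): east 23 sin 205° = -9.72, north 23 cos 205° = -20.85
Leg 2 (011°, 21 nmi): east 21 sin 11° = 4.01, north 21 cos 11° = 20.61
Leg 3 (041°, 2 nmi): east 2 sin 41° = 1.31, north 2 cos 41° = 1.51
Leg 4 (238°, 27 nmi): east 27 sin 238° = -22.90, north 27 cos 238° = -14.31
Net displacement: -27.30 east, -13.03 north. Direction back to start is (27.30, 13.03): bearing = atan2(27.30, 13.03) mod 360° = 64.49° ≈ 064°.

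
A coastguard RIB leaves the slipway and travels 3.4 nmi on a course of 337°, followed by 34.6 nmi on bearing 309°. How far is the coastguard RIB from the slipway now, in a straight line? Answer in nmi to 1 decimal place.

37.6 nmi

Leg 1 (337°, 3.4 nmi): east 3.4 sin 337° = -1.33, north 3.4 cos 337° = 3.13
Leg 2 (309°, 34.6 nmi): east 34.6 sin 309° = -26.89, north 34.6 cos 309° = 21.77
Net: -28.22 east, 24.90 north. Distance = √((-28.22)² + (24.90)²) = 37.636 nmi.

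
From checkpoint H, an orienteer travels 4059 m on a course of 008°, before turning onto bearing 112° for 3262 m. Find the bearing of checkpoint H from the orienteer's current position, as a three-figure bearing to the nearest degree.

Leg 1 (008°, 4059 m): east 4059 sin 8° = 564.90, north 4059 cos 8° = 4019.50
Leg 2 (112°, 3262 m): east 3262 sin 112° = 3024.47, north 3262 cos 112° = -1221.97
Net displacement: 3589.38 east, 2797.53 north. Direction back to start is (-3589.38, -2797.53): bearing = atan2(-3589.38, -2797.53) mod 360° = 232.07° ≈ 232°.

232°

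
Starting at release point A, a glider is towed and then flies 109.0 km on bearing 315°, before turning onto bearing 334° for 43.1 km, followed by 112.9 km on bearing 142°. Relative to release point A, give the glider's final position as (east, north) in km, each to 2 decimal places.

(-26.46, 26.85)

Leg 1 (315°, 109.0 km): east 109.0 sin 315° = -77.07, north 109.0 cos 315° = 77.07
Leg 2 (334°, 43.1 km): east 43.1 sin 334° = -18.89, north 43.1 cos 334° = 38.74
Leg 3 (142°, 112.9 km): east 112.9 sin 142° = 69.51, north 112.9 cos 142° = -88.97
Summing: -26.46 km east, 26.85 km north → (-26.46, 26.85).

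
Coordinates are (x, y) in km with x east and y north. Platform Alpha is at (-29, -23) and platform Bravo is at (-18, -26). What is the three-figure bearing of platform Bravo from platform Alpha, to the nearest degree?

Δeast = -18 − -29 = 11.00; Δnorth = -26 − -23 = -3.00.
Bearing = atan2(Δeast, Δnorth) mod 360° = 105.26° ≈ 105°.

105°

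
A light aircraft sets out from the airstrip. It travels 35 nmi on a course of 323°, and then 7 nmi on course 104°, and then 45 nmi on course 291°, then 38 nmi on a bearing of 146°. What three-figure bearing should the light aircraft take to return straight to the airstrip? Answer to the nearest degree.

Leg 1 (323°, 35 nmi): east 35 sin 323° = -21.06, north 35 cos 323° = 27.95
Leg 2 (104°, 7 nmi): east 7 sin 104° = 6.79, north 7 cos 104° = -1.69
Leg 3 (291°, 45 nmi): east 45 sin 291° = -42.01, north 45 cos 291° = 16.13
Leg 4 (146°, 38 nmi): east 38 sin 146° = 21.25, north 38 cos 146° = -31.50
Net displacement: -35.03 east, 10.88 north. Direction back to start is (35.03, -10.88): bearing = atan2(35.03, -10.88) mod 360° = 107.26° ≈ 107°.

107°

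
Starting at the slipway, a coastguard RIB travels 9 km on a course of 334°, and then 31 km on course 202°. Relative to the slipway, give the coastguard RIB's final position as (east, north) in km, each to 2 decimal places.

Leg 1 (334°, 9 km): east 9 sin 334° = -3.95, north 9 cos 334° = 8.09
Leg 2 (202°, 31 km): east 31 sin 202° = -11.61, north 31 cos 202° = -28.74
Summing: -15.56 km east, -20.65 km north → (-15.56, -20.65).

(-15.56, -20.65)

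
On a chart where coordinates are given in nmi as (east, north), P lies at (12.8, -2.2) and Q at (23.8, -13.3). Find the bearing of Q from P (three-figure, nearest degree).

135°

Δeast = 23.8 − 12.8 = 11.00; Δnorth = -13.3 − -2.2 = -11.10.
Bearing = atan2(Δeast, Δnorth) mod 360° = 135.26° ≈ 135°.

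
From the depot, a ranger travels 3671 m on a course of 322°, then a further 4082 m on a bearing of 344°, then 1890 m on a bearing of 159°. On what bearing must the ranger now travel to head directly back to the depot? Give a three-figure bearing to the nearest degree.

152°

Leg 1 (322°, 3671 m): east 3671 sin 322° = -2260.09, north 3671 cos 322° = 2892.79
Leg 2 (344°, 4082 m): east 4082 sin 344° = -1125.15, north 4082 cos 344° = 3923.87
Leg 3 (159°, 1890 m): east 1890 sin 159° = 677.32, north 1890 cos 159° = -1764.47
Net displacement: -2707.93 east, 5052.19 north. Direction back to start is (2707.93, -5052.19): bearing = atan2(2707.93, -5052.19) mod 360° = 151.81° ≈ 152°.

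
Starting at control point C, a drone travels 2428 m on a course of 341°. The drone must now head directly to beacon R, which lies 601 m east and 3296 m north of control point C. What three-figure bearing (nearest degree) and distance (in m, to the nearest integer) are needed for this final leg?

Leg 1 (341°, 2428 m): east 2428 sin 341° = -790.48, north 2428 cos 341° = 2295.72
Current position: (-790.48, 2295.72). Target: (601, 3296). Remaining: Δeast = 1391.48, Δnorth = 1000.28.
Bearing = atan2(1391.48, 1000.28) mod 360° = 54.29°; distance = √((1391.48)² + (1000.28)²) = 1713.703 m.

054°, 1714 m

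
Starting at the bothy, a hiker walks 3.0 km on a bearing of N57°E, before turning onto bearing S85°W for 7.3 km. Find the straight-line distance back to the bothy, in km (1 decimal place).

Leg 1 (N57°E, 3.0 km): east 3.0 sin 57° = 2.52, north 3.0 cos 57° = 1.63
Leg 2 (S85°W, 7.3 km): east 7.3 sin 265° = -7.27, north 7.3 cos 265° = -0.64
Net: -4.76 east, 1.00 north. Distance = √((-4.76)² + (1.00)²) = 4.860 km.

4.9 km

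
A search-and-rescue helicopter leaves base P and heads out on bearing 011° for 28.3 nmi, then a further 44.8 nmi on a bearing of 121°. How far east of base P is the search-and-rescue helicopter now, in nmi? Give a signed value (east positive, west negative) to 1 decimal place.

43.8 nmi

Leg 1 (011°, 28.3 nmi): east 28.3 sin 11° = 5.40, north 28.3 cos 11° = 27.78
Leg 2 (121°, 44.8 nmi): east 44.8 sin 121° = 38.40, north 44.8 cos 121° = -23.07
Net east component: 43.80 nmi.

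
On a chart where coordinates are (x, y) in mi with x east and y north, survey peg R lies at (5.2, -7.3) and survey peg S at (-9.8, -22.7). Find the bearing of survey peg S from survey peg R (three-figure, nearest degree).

224°

Δeast = -9.8 − 5.2 = -15.00; Δnorth = -22.7 − -7.3 = -15.40.
Bearing = atan2(Δeast, Δnorth) mod 360° = 224.25° ≈ 224°.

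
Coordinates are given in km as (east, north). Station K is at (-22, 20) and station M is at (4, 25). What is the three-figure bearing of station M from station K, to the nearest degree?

079°

Δeast = 4 − -22 = 26.00; Δnorth = 25 − 20 = 5.00.
Bearing = atan2(Δeast, Δnorth) mod 360° = 79.11° ≈ 079°.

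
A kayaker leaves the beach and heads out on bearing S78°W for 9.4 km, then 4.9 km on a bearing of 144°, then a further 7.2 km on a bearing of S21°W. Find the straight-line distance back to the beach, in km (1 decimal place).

15.5 km

Leg 1 (S78°W, 9.4 km): east 9.4 sin 258° = -9.19, north 9.4 cos 258° = -1.95
Leg 2 (144°, 4.9 km): east 4.9 sin 144° = 2.88, north 4.9 cos 144° = -3.96
Leg 3 (S21°W, 7.2 km): east 7.2 sin 201° = -2.58, north 7.2 cos 201° = -6.72
Net: -8.89 east, -12.64 north. Distance = √((-8.89)² + (-12.64)²) = 15.456 km.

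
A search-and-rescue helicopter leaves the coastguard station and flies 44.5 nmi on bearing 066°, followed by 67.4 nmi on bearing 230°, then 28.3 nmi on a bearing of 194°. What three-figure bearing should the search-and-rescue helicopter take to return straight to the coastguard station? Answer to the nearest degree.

019°

Leg 1 (066°, 44.5 nmi): east 44.5 sin 66° = 40.65, north 44.5 cos 66° = 18.10
Leg 2 (230°, 67.4 nmi): east 67.4 sin 230° = -51.63, north 67.4 cos 230° = -43.32
Leg 3 (194°, 28.3 nmi): east 28.3 sin 194° = -6.85, north 28.3 cos 194° = -27.46
Net displacement: -17.83 east, -52.68 north. Direction back to start is (17.83, 52.68): bearing = atan2(17.83, 52.68) mod 360° = 18.69° ≈ 019°.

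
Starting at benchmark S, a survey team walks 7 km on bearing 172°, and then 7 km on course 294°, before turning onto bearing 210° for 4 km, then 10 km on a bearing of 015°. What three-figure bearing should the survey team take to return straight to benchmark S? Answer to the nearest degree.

Leg 1 (172°, 7 km): east 7 sin 172° = 0.97, north 7 cos 172° = -6.93
Leg 2 (294°, 7 km): east 7 sin 294° = -6.39, north 7 cos 294° = 2.85
Leg 3 (210°, 4 km): east 4 sin 210° = -2.00, north 4 cos 210° = -3.46
Leg 4 (015°, 10 km): east 10 sin 15° = 2.59, north 10 cos 15° = 9.66
Net displacement: -4.83 east, 2.11 north. Direction back to start is (4.83, -2.11): bearing = atan2(4.83, -2.11) mod 360° = 113.59° ≈ 114°.

114°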